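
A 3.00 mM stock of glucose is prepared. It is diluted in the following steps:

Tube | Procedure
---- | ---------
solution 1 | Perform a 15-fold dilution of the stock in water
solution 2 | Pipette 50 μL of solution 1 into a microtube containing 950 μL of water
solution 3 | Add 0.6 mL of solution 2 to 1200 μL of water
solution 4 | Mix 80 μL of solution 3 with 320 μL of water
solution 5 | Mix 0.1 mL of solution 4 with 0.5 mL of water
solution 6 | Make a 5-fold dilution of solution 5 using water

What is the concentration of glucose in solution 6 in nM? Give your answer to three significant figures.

Step 1: 15-fold → factor 15
Step 2: 50 μL + 950 μL = 1000 μL total → factor 1000/50 = 20
Step 3: 0.6 mL + 1200 μL = 1.8 mL total → factor 1.8/0.6 = 3
Step 4: 80 μL + 320 μL = 400 μL total → factor 400/80 = 5
Step 5: 0.1 mL + 0.5 mL = 0.6 mL total → factor 0.6/0.1 = 6
Step 6: 5-fold → factor 5
Overall dilution factor = 15 × 20 × 3 × 5 × 6 × 5 = 1.35 × 10^5
Final = 3.00 mM / 1.35 × 10^5 = 2.222 × 10^-5 mM = 22.2 nM

22.2 nM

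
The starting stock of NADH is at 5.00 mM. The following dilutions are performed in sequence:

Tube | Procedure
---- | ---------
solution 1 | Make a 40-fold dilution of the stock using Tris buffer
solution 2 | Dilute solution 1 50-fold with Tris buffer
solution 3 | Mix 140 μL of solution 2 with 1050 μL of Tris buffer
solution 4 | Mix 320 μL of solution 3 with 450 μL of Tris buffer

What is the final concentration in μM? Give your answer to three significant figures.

0.122 μM

Step 1: 40-fold → factor 40
Step 2: 50-fold → factor 50
Step 3: 140 μL + 1050 μL = 1190 μL total → factor 1190/140 = 8.5
Step 4: 320 μL + 450 μL = 770 μL total → factor 770/320 = 2.4062
Overall dilution factor = 40 × 50 × 8.5 × 2.4062 = 40906
Final = 5.00 mM / 40906 = 0.0001222 mM = 0.122 μM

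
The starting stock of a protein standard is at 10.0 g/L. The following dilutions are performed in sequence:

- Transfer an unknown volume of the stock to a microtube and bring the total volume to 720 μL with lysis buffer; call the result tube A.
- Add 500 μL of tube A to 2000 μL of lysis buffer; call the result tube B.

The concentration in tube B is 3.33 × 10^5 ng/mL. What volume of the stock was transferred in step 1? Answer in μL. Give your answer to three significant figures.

120 μL

Step 1: v brought to 720 μL → factor = 720 μL/v
Step 2: 500 μL + 2000 μL = 2500 μL total → factor 2500/500 = 5
Product of known-step factors = 5
Overall factor = 10.0 g/L / (3.33 × 10^5 ng/mL) = 30.03
Step-1 factor = 30.03 / 5 = 6.006
v = 720 μL / 6.006 = 120 μL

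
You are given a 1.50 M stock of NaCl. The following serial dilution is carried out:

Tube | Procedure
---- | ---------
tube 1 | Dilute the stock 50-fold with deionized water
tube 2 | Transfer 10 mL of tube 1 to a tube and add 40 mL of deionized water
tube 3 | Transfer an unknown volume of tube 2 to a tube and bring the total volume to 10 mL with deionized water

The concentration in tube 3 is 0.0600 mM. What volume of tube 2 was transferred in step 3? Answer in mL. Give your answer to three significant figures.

0.100 mL

Step 1: 50-fold → factor 50
Step 2: 10 mL + 40 mL = 50 mL total → factor 50/10 = 5
Step 3: v brought to 10 mL → factor = 10 mL/v
Product of known-step factors = 250
Overall factor = 1.50 M / (0.0600 mM) = 25000
Step-3 factor = 25000 / 250 = 100
v = 10 mL / 100 = 0.100 mL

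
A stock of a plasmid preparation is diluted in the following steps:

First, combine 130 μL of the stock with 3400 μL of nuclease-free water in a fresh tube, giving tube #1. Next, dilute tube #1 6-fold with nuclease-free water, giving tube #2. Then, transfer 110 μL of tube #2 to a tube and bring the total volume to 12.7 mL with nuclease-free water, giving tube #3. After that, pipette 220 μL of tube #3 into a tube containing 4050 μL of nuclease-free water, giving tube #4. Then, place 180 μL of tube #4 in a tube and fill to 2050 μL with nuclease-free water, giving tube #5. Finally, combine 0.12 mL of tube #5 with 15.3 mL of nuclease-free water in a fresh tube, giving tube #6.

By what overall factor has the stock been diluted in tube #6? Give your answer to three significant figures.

Step 1: 130 μL + 3400 μL = 3530 μL total → factor 3530/130 = 27.154
Step 2: 6-fold → factor 6
Step 3: 110 μL brought to 12.7 mL → factor 12700/110 = 115.45
Step 4: 220 μL + 4050 μL = 4270 μL total → factor 4270/220 = 19.409
Step 5: 180 μL brought to 2050 μL → factor 2050/180 = 11.389
Step 6: 0.12 mL + 15.3 mL = 15.42 mL total → factor 15.42/0.12 = 128.5
Overall dilution factor = 27.154 × 6 × 115.45 × 19.409 × 11.389 × 128.5 = 5.343 × 10^8

5.34 × 10^8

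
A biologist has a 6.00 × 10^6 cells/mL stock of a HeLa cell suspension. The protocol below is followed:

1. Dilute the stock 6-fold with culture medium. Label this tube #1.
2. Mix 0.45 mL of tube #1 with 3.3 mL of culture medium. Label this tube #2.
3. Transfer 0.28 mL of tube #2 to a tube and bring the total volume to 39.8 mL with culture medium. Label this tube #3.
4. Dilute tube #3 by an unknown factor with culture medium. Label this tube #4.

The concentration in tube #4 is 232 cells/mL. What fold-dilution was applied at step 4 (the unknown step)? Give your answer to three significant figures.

Step 1: 6-fold → factor 6
Step 2: 0.45 mL + 3.3 mL = 3.75 mL total → factor 3.75/0.45 = 8.3333
Step 3: 0.28 mL brought to 39.8 mL → factor 39.8/0.28 = 142.14
Step 4: unknown factor x
Product of known-step factors = 7107.1
Overall factor = 6.00 × 10^6 cells/mL / (232 cells/mL) = 25862
x = 25862 / 7107.1 = 3.64

3.64-fold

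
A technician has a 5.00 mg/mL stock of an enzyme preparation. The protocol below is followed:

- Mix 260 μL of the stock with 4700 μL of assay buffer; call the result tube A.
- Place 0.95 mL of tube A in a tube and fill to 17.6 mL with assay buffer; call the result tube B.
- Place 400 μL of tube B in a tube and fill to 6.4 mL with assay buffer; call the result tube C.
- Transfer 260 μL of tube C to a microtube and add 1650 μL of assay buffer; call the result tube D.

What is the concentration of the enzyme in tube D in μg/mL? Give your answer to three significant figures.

Step 1: 260 μL + 4700 μL = 4960 μL total → factor 4960/260 = 19.077
Step 2: 0.95 mL brought to 17.6 mL → factor 17.6/0.95 = 18.526
Step 3: 400 μL brought to 6.4 mL → factor 6400/400 = 16
Step 4: 260 μL + 1650 μL = 1910 μL total → factor 1910/260 = 7.3462
Overall dilution factor = 19.077 × 18.526 × 16 × 7.3462 = 41541
Final = 5.00 mg/mL / 41541 = 0.0001204 mg/mL = 0.120 μg/mL

0.120 μg/mL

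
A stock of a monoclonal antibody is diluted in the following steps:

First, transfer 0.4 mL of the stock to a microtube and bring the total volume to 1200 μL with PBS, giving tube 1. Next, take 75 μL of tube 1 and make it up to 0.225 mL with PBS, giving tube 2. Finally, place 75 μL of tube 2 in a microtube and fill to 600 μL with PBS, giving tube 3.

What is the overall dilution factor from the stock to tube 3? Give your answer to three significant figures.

72.0

Step 1: 0.4 mL brought to 1200 μL → factor 1.2/0.4 = 3
Step 2: 75 μL brought to 0.225 mL → factor 225/75 = 3
Step 3: 75 μL brought to 600 μL → factor 600/75 = 8
Overall dilution factor = 3 × 3 × 8 = 72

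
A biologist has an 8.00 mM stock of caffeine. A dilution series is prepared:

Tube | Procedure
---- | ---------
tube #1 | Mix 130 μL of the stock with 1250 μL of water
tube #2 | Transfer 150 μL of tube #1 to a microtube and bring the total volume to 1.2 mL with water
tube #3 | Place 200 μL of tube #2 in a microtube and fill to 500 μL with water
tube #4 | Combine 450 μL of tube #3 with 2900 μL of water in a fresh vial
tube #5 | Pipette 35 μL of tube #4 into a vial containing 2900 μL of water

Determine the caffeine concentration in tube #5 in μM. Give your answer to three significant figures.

0.0604 μM

Step 1: 130 μL + 1250 μL = 1380 μL total → factor 1380/130 = 10.615
Step 2: 150 μL brought to 1.2 mL → factor 1200/150 = 8
Step 3: 200 μL brought to 500 μL → factor 500/200 = 2.5
Step 4: 450 μL + 2900 μL = 3350 μL total → factor 3350/450 = 7.4444
Step 5: 35 μL + 2900 μL = 2935 μL total → factor 2935/35 = 83.857
Overall dilution factor = 10.615 × 8 × 2.5 × 7.4444 × 83.857 = 1.3254 × 10^5
Final = 8.00 mM / 1.3254 × 10^5 = 6.036 × 10^-5 mM = 0.0604 μM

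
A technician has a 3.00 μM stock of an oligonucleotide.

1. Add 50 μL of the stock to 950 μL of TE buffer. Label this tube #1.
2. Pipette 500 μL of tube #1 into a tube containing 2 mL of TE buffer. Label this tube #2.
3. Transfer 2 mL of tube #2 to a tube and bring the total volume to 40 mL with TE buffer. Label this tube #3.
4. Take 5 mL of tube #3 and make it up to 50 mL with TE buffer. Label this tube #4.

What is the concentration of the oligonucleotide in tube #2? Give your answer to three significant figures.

Step 1: 50 μL + 950 μL = 1000 μL total → factor 1000/50 = 20
Step 2: 500 μL + 2 mL = 2500 μL total → factor 2500/500 = 5
Dilution factor through tube #2 = 20 × 5 = 100
[tube #2] = 3.00 μM / 100 = 0.0300 μM

0.0300 μM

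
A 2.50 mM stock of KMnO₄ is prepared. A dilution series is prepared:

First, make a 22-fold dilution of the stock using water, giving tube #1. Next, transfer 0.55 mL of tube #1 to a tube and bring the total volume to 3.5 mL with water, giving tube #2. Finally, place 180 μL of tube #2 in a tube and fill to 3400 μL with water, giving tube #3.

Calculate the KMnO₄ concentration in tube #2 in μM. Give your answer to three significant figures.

Step 1: 22-fold → factor 22
Step 2: 0.55 mL brought to 3.5 mL → factor 3.5/0.55 = 6.3636
Dilution factor through tube #2 = 22 × 6.3636 = 140
[tube #2] = 2.50 mM / 140 = 0.01786 mM = 17.9 μM

17.9 μM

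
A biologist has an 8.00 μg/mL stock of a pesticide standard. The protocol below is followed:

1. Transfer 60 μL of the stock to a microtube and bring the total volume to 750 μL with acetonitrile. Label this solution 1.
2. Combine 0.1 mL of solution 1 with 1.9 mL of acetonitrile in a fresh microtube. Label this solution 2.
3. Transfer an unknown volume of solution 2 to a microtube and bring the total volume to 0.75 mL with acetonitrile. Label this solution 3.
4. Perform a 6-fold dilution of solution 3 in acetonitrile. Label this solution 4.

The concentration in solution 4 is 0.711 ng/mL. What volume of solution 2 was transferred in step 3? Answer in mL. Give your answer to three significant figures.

0.100 mL

Step 1: 60 μL brought to 750 μL → factor 750/60 = 12.5
Step 2: 0.1 mL + 1.9 mL = 2 mL total → factor 2/0.1 = 20
Step 3: v brought to 0.75 mL → factor = 0.75 mL/v
Step 4: 6-fold → factor 6
Product of known-step factors = 1500
Overall factor = 8.00 μg/mL / (0.711 ng/mL) = 11252
Step-3 factor = 11252 / 1500 = 7.5012
v = 0.75 mL / 7.5012 = 0.100 mL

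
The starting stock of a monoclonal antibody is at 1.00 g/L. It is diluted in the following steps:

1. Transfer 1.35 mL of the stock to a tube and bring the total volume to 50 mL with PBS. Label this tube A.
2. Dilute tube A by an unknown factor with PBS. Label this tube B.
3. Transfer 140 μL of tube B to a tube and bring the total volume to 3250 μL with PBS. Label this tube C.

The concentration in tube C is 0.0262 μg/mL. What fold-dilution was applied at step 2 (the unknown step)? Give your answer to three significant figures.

44.4-fold

Step 1: 1.35 mL brought to 50 mL → factor 50/1.35 = 37.037
Step 2: unknown factor x
Step 3: 140 μL brought to 3250 μL → factor 3250/140 = 23.214
Product of known-step factors = 859.79
Overall factor = 1.00 g/L / (0.0262 μg/mL) = 38168
x = 38168 / 859.79 = 44.4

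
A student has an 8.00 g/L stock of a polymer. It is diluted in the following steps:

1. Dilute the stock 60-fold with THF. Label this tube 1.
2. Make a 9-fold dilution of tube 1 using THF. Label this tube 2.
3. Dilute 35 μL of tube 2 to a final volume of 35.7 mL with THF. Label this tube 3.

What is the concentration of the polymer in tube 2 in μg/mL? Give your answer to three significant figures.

14.8 μg/mL

Step 1: 60-fold → factor 60
Step 2: 9-fold → factor 9
Dilution factor through tube 2 = 60 × 9 = 540
[tube 2] = 8.00 g/L / 540 = 0.01481 g/L = 14.8 μg/mL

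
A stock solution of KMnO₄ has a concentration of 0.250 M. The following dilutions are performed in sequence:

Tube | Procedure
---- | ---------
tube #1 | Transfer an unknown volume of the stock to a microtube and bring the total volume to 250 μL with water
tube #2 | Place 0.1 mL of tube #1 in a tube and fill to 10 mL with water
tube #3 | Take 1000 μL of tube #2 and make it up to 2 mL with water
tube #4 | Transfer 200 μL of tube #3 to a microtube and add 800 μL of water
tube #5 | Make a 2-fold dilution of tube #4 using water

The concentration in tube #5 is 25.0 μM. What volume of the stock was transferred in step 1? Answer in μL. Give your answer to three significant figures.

50.0 μL

Step 1: v brought to 250 μL → factor = 250 μL/v
Step 2: 0.1 mL brought to 10 mL → factor 10/0.1 = 100
Step 3: 1000 μL brought to 2 mL → factor 2000/1000 = 2
Step 4: 200 μL + 800 μL = 1000 μL total → factor 1000/200 = 5
Step 5: 2-fold → factor 2
Product of known-step factors = 2000
Overall factor = 0.250 M / (25.0 μM) = 10000
Step-1 factor = 10000 / 2000 = 5
v = 250 μL / 5 = 50.0 μL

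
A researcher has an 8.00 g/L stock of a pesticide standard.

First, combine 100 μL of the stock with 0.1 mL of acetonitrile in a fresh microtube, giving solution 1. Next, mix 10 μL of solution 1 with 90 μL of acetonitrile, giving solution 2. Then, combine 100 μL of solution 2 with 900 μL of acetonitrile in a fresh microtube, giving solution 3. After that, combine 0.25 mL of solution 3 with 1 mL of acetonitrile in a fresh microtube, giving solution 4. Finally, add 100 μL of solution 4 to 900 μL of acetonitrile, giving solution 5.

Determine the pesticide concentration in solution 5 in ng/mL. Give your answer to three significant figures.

Step 1: 100 μL + 0.1 mL = 200 μL total → factor 200/100 = 2
Step 2: 10 μL + 90 μL = 100 μL total → factor 100/10 = 10
Step 3: 100 μL + 900 μL = 1000 μL total → factor 1000/100 = 10
Step 4: 0.25 mL + 1 mL = 1.25 mL total → factor 1.25/0.25 = 5
Step 5: 100 μL + 900 μL = 1000 μL total → factor 1000/100 = 10
Overall dilution factor = 2 × 10 × 10 × 5 × 10 = 10000
Final = 8.00 g/L / 10000 = 0.0008000 g/L = 800 ng/mL

800 ng/mL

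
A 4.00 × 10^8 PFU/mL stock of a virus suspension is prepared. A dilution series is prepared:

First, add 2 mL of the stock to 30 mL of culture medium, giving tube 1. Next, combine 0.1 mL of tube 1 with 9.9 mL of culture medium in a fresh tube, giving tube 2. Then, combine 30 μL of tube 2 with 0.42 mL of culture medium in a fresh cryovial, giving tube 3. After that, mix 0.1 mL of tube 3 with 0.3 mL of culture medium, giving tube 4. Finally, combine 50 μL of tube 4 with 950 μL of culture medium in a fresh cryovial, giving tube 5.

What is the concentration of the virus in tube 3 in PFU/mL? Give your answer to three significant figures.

Step 1: 2 mL + 30 mL = 32 mL total → factor 32/2 = 16
Step 2: 0.1 mL + 9.9 mL = 10 mL total → factor 10/0.1 = 100
Step 3: 30 μL + 0.42 mL = 450 μL total → factor 450/30 = 15
Dilution factor through tube 3 = 16 × 100 × 15 = 24000
[tube 3] = 4.00 × 10^8 PFU/mL / 24000 = 1.67 × 10^4 PFU/mL

1.67 × 10^4 PFU/mL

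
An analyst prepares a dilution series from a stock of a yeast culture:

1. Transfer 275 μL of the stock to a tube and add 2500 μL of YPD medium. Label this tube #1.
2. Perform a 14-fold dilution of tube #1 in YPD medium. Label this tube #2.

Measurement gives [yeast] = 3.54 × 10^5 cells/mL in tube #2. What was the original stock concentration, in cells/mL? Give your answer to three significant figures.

5.00 × 10^7 cells/mL

Step 1: 275 μL + 2500 μL = 2775 μL total → factor 2775/275 = 10.091
Step 2: 14-fold → factor 14
Overall dilution factor = 10.091 × 14 = 141.27
Stock = 3.54 × 10^5 cells/mL × 141.27 = 5.00 × 10^7 cells/mL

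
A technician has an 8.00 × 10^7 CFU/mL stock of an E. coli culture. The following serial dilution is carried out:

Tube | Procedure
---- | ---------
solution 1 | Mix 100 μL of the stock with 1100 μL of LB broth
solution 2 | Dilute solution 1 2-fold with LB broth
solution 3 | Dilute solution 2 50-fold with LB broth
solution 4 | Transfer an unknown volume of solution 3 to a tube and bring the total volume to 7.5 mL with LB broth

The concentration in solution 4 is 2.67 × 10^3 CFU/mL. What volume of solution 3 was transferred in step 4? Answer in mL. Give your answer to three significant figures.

Step 1: 100 μL + 1100 μL = 1200 μL total → factor 1200/100 = 12
Step 2: 2-fold → factor 2
Step 3: 50-fold → factor 50
Step 4: v brought to 7.5 mL → factor = 7.5 mL/v
Product of known-step factors = 1200
Overall factor = 8.00 × 10^7 CFU/mL / (2.67 × 10^3 CFU/mL) = 29963
Step-4 factor = 29963 / 1200 = 24.969
v = 7.5 mL / 24.969 = 0.300 mL

0.300 mL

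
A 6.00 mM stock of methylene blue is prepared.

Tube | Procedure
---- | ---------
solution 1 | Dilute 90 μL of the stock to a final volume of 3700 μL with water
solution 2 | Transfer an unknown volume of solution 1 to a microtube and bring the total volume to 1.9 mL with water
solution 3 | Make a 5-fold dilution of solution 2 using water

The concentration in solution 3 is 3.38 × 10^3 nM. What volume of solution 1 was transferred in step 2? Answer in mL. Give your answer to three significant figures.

Step 1: 90 μL brought to 3700 μL → factor 3700/90 = 41.111
Step 2: v brought to 1.9 mL → factor = 1.9 mL/v
Step 3: 5-fold → factor 5
Product of known-step factors = 205.56
Overall factor = 6.00 mM / (3.38 × 10^3 nM) = 1775.1
Step-2 factor = 1775.1 / 205.56 = 8.6359
v = 1.9 mL / 8.6359 = 0.220 mL

0.220 mL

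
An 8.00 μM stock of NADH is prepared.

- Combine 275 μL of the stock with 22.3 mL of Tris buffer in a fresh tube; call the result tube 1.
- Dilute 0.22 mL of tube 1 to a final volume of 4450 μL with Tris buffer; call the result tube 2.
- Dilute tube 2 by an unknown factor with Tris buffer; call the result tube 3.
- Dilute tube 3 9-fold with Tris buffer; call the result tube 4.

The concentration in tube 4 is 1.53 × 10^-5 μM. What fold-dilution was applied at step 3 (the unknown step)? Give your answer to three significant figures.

35.0-fold

Step 1: 275 μL + 22.3 mL = 22575 μL total → factor 22575/275 = 82.091
Step 2: 0.22 mL brought to 4450 μL → factor 4.45/0.22 = 20.227
Step 3: unknown factor x
Step 4: 9-fold → factor 9
Product of known-step factors = 14944
Overall factor = 8.00 μM / (1.53 × 10^-5 μM) = 5.2288 × 10^5
x = 5.2288 × 10^5 / 14944 = 35.0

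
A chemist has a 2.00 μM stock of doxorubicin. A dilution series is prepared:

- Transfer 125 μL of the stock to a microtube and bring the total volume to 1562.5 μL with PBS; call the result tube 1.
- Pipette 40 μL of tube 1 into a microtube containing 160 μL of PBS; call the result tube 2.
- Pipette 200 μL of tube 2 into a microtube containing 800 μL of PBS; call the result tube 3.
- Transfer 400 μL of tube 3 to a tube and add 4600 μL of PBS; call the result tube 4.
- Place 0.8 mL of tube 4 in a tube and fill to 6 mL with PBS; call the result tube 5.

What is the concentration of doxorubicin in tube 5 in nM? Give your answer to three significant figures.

0.0683 nM

Step 1: 125 μL brought to 1562.5 μL → factor 1562.5/125 = 12.5
Step 2: 40 μL + 160 μL = 200 μL total → factor 200/40 = 5
Step 3: 200 μL + 800 μL = 1000 μL total → factor 1000/200 = 5
Step 4: 400 μL + 4600 μL = 5000 μL total → factor 5000/400 = 12.5
Step 5: 0.8 mL brought to 6 mL → factor 6/0.8 = 7.5
Overall dilution factor = 12.5 × 5 × 5 × 12.5 × 7.5 = 29297
Final = 2.00 μM / 29297 = 6.827 × 10^-5 μM = 0.0683 nM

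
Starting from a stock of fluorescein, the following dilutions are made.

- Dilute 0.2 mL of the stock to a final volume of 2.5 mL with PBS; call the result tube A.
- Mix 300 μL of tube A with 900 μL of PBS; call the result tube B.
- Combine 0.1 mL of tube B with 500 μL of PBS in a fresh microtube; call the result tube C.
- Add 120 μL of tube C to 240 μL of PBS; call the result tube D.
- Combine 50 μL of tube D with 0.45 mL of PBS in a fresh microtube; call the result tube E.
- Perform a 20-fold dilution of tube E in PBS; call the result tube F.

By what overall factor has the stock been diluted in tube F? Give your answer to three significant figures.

Step 1: 0.2 mL brought to 2.5 mL → factor 2.5/0.2 = 12.5
Step 2: 300 μL + 900 μL = 1200 μL total → factor 1200/300 = 4
Step 3: 0.1 mL + 500 μL = 0.6 mL total → factor 0.6/0.1 = 6
Step 4: 120 μL + 240 μL = 360 μL total → factor 360/120 = 3
Step 5: 50 μL + 0.45 mL = 500 μL total → factor 500/50 = 10
Step 6: 20-fold → factor 20
Overall dilution factor = 12.5 × 4 × 6 × 3 × 10 × 20 = 1.8 × 10^5

1.80 × 10^5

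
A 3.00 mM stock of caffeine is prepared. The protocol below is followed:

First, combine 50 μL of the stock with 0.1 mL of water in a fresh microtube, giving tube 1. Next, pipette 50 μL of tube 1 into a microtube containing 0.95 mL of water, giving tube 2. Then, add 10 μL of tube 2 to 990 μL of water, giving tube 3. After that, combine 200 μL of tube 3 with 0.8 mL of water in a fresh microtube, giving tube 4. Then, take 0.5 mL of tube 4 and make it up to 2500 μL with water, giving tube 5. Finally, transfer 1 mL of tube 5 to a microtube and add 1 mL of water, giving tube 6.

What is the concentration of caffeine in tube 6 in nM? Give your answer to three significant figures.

Step 1: 50 μL + 0.1 mL = 150 μL total → factor 150/50 = 3
Step 2: 50 μL + 0.95 mL = 1000 μL total → factor 1000/50 = 20
Step 3: 10 μL + 990 μL = 1000 μL total → factor 1000/10 = 100
Step 4: 200 μL + 0.8 mL = 1000 μL total → factor 1000/200 = 5
Step 5: 0.5 mL brought to 2500 μL → factor 2.5/0.5 = 5
Step 6: 1 mL + 1 mL = 2 mL total → factor 2/1 = 2
Overall dilution factor = 3 × 20 × 100 × 5 × 5 × 2 = 3 × 10^5
Final = 3.00 mM / 3 × 10^5 = 1.000 × 10^-5 mM = 10.0 nM

10.0 nM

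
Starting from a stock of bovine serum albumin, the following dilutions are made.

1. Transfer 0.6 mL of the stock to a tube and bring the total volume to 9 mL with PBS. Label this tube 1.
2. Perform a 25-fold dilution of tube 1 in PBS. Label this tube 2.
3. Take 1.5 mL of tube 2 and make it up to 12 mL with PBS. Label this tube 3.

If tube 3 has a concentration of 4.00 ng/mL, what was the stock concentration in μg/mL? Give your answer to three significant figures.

Step 1: 0.6 mL brought to 9 mL → factor 9/0.6 = 15
Step 2: 25-fold → factor 25
Step 3: 1.5 mL brought to 12 mL → factor 12/1.5 = 8
Overall dilution factor = 15 × 25 × 8 = 3000
Stock = 4.00 ng/mL × 3000 = 1.200 × 10^4 ng/mL = 12.0 μg/mL

12.0 μg/mL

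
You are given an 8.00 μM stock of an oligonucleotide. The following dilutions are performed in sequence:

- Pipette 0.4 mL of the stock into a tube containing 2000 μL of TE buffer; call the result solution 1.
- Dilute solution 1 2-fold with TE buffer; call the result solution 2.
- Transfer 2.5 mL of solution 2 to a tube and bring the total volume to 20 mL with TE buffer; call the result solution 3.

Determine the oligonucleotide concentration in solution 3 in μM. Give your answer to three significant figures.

Step 1: 0.4 mL + 2000 μL = 2.4 mL total → factor 2.4/0.4 = 6
Step 2: 2-fold → factor 2
Step 3: 2.5 mL brought to 20 mL → factor 20/2.5 = 8
Overall dilution factor = 6 × 2 × 8 = 96
Final = 8.00 μM / 96 = 0.0833 μM

0.0833 μM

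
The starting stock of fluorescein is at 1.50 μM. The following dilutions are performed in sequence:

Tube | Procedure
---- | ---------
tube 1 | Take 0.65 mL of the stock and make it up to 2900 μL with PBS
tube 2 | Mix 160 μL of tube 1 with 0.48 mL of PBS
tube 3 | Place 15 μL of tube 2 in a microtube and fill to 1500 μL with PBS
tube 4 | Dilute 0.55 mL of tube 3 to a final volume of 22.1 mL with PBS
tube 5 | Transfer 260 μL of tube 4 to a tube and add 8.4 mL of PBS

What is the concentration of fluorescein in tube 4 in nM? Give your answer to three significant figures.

0.0209 nM

Step 1: 0.65 mL brought to 2900 μL → factor 2.9/0.65 = 4.4615
Step 2: 160 μL + 0.48 mL = 640 μL total → factor 640/160 = 4
Step 3: 15 μL brought to 1500 μL → factor 1500/15 = 100
Step 4: 0.55 mL brought to 22.1 mL → factor 22.1/0.55 = 40.182
Dilution factor through tube 4 = 4.4615 × 4 × 100 × 40.182 = 71709
[tube 4] = 1.50 μM / 71709 = 2.092 × 10^-5 μM = 0.0209 nM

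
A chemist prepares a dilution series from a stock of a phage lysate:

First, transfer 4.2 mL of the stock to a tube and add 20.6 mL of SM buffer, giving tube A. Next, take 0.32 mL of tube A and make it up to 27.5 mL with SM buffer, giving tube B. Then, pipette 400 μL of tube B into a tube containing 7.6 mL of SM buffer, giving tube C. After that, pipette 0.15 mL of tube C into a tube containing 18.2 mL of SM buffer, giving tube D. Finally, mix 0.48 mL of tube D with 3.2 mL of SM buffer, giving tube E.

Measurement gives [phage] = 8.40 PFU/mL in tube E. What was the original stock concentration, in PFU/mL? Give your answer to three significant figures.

8.00 × 10^7 PFU/mL

Step 1: 4.2 mL + 20.6 mL = 24.8 mL total → factor 24.8/4.2 = 5.9048
Step 2: 0.32 mL brought to 27.5 mL → factor 27.5/0.32 = 85.938
Step 3: 400 μL + 7.6 mL = 8000 μL total → factor 8000/400 = 20
Step 4: 0.15 mL + 18.2 mL = 18.35 mL total → factor 18.35/0.15 = 122.33
Step 5: 0.48 mL + 3.2 mL = 3.68 mL total → factor 3.68/0.48 = 7.6667
Overall dilution factor = 5.9048 × 85.938 × 20 × 122.33 × 7.6667 = 9.5185 × 10^6
Stock = 8.40 PFU/mL × 9.5185 × 10^6 = 8.00 × 10^7 PFU/mL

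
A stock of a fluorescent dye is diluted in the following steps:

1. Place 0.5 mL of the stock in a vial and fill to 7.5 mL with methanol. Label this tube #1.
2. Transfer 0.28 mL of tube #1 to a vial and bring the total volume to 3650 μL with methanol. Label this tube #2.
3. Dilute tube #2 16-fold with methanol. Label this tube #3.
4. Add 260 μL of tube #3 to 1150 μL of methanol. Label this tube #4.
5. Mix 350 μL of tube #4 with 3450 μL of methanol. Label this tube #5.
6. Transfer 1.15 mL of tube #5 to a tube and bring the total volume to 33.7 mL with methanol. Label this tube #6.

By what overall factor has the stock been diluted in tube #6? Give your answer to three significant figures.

Step 1: 0.5 mL brought to 7.5 mL → factor 7.5/0.5 = 15
Step 2: 0.28 mL brought to 3650 μL → factor 3.65/0.28 = 13.036
Step 3: 16-fold → factor 16
Step 4: 260 μL + 1150 μL = 1410 μL total → factor 1410/260 = 5.4231
Step 5: 350 μL + 3450 μL = 3800 μL total → factor 3800/350 = 10.857
Step 6: 1.15 mL brought to 33.7 mL → factor 33.7/1.15 = 29.304
Overall dilution factor = 15 × 13.036 × 16 × 5.4231 × 10.857 × 29.304 = 5.3981 × 10^6

5.40 × 10^6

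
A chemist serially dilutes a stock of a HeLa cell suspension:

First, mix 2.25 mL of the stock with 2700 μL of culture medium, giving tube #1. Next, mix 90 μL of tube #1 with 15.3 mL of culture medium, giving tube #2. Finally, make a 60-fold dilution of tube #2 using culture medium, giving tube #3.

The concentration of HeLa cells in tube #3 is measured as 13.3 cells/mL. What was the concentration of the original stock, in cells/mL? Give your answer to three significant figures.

3.00 × 10^5 cells/mL

Step 1: 2.25 mL + 2700 μL = 4.95 mL total → factor 4.95/2.25 = 2.2
Step 2: 90 μL + 15.3 mL = 15390 μL total → factor 15390/90 = 171
Step 3: 60-fold → factor 60
Overall dilution factor = 2.2 × 171 × 60 = 22572
Stock = 13.3 cells/mL × 22572 = 3.00 × 10^5 cells/mL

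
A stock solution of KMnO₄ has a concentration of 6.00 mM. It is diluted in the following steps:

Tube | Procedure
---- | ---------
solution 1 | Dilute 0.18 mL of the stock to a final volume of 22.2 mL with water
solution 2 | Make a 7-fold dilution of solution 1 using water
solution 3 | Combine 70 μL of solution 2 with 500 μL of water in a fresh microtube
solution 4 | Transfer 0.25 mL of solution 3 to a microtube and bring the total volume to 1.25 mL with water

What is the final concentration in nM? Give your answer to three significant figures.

171 nM

Step 1: 0.18 mL brought to 22.2 mL → factor 22.2/0.18 = 123.33
Step 2: 7-fold → factor 7
Step 3: 70 μL + 500 μL = 570 μL total → factor 570/70 = 8.1429
Step 4: 0.25 mL brought to 1.25 mL → factor 1.25/0.25 = 5
Overall dilution factor = 123.33 × 7 × 8.1429 × 5 = 35150
Final = 6.00 mM / 35150 = 0.0001707 mM = 171 nM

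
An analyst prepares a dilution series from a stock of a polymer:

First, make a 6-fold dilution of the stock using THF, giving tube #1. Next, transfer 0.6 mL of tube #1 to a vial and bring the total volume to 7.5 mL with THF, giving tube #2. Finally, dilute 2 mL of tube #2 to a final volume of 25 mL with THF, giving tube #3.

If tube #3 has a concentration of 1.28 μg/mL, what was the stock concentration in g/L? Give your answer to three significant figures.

Step 1: 6-fold → factor 6
Step 2: 0.6 mL brought to 7.5 mL → factor 7.5/0.6 = 12.5
Step 3: 2 mL brought to 25 mL → factor 25/2 = 12.5
Overall dilution factor = 6 × 12.5 × 12.5 = 937.5
Stock = 1.28 μg/mL × 937.5 = 1200 μg/mL = 1.20 g/L

1.20 g/L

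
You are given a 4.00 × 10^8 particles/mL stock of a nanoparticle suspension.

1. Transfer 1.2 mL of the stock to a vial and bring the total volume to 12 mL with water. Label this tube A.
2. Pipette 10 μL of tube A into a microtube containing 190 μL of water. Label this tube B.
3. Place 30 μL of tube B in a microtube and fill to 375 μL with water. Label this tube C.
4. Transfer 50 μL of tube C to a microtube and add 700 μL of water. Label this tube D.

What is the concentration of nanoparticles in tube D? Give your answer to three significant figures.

1.07 × 10^4 particles/mL

Step 1: 1.2 mL brought to 12 mL → factor 12/1.2 = 10
Step 2: 10 μL + 190 μL = 200 μL total → factor 200/10 = 20
Step 3: 30 μL brought to 375 μL → factor 375/30 = 12.5
Step 4: 50 μL + 700 μL = 750 μL total → factor 750/50 = 15
Overall dilution factor = 10 × 20 × 12.5 × 15 = 37500
Final = 4.00 × 10^8 particles/mL / 37500 = 1.07 × 10^4 particles/mL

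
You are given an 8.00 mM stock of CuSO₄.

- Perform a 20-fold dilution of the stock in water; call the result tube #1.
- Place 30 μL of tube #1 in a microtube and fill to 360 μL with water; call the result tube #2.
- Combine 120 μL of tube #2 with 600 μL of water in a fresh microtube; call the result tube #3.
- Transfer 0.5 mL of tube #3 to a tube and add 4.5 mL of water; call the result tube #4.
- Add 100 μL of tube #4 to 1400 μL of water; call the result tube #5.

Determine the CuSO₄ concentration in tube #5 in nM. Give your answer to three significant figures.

37.0 nM

Step 1: 20-fold → factor 20
Step 2: 30 μL brought to 360 μL → factor 360/30 = 12
Step 3: 120 μL + 600 μL = 720 μL total → factor 720/120 = 6
Step 4: 0.5 mL + 4.5 mL = 5 mL total → factor 5/0.5 = 10
Step 5: 100 μL + 1400 μL = 1500 μL total → factor 1500/100 = 15
Overall dilution factor = 20 × 12 × 6 × 10 × 15 = 2.16 × 10^5
Final = 8.00 mM / 2.16 × 10^5 = 3.704 × 10^-5 mM = 37.0 nM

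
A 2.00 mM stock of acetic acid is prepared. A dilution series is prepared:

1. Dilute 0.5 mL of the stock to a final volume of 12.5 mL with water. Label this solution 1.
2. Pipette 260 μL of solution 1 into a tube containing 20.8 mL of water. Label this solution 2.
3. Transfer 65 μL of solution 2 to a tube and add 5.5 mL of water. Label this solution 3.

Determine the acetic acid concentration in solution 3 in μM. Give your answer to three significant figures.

0.0115 μM

Step 1: 0.5 mL brought to 12.5 mL → factor 12.5/0.5 = 25
Step 2: 260 μL + 20.8 mL = 21060 μL total → factor 21060/260 = 81
Step 3: 65 μL + 5.5 mL = 5565 μL total → factor 5565/65 = 85.615
Overall dilution factor = 25 × 81 × 85.615 = 1.7337 × 10^5
Final = 2.00 mM / 1.7337 × 10^5 = 1.154 × 10^-5 mM = 0.0115 μM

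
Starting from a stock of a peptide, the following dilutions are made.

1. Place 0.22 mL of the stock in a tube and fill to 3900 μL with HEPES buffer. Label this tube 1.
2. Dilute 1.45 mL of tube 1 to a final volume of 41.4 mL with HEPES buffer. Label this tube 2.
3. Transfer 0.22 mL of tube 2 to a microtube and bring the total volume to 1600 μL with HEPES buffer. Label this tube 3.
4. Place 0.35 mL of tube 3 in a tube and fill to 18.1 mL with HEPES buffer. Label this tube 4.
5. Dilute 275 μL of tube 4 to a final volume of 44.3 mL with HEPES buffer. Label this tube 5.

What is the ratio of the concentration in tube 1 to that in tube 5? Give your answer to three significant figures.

1.73 × 10^6

Step 1: 0.22 mL brought to 3900 μL → factor 3.9/0.22 = 17.727
Step 2: 1.45 mL brought to 41.4 mL → factor 41.4/1.45 = 28.552
Step 3: 0.22 mL brought to 1600 μL → factor 1.6/0.22 = 7.2727
Step 4: 0.35 mL brought to 18.1 mL → factor 18.1/0.35 = 51.714
Step 5: 275 μL brought to 44.3 mL → factor 44300/275 = 161.09
Dilution factor to tube 1 = 17.727; to tube 5 = 3.0666 × 10^7
[tube 1]/[tube 5] = (factor to tube 5)/(factor to tube 1) = 3.0666 × 10^7/17.727 = 1.73 × 10^6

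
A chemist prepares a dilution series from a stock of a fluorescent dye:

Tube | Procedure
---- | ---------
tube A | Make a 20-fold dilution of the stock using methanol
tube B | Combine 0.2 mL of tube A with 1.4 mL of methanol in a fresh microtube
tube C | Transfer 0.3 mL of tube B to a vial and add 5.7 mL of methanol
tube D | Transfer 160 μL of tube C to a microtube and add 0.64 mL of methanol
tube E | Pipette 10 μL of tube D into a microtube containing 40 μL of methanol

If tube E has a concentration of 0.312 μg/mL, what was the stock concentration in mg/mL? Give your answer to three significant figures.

Step 1: 20-fold → factor 20
Step 2: 0.2 mL + 1.4 mL = 1.6 mL total → factor 1.6/0.2 = 8
Step 3: 0.3 mL + 5.7 mL = 6 mL total → factor 6/0.3 = 20
Step 4: 160 μL + 0.64 mL = 800 μL total → factor 800/160 = 5
Step 5: 10 μL + 40 μL = 50 μL total → factor 50/10 = 5
Overall dilution factor = 20 × 8 × 20 × 5 × 5 = 80000
Stock = 0.312 μg/mL × 80000 = 2.496 × 10^4 μg/mL = 25.0 mg/mL

25.0 mg/mL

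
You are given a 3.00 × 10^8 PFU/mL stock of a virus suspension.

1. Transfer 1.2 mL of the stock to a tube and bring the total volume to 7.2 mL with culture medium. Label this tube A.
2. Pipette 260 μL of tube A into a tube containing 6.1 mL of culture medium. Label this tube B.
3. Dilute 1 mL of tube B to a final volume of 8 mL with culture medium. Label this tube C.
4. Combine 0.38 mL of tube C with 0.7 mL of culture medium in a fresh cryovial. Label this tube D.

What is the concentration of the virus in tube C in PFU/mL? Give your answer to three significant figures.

Step 1: 1.2 mL brought to 7.2 mL → factor 7.2/1.2 = 6
Step 2: 260 μL + 6.1 mL = 6360 μL total → factor 6360/260 = 24.462
Step 3: 1 mL brought to 8 mL → factor 8/1 = 8
Dilution factor through tube C = 6 × 24.462 × 8 = 1174.2
[tube C] = 3.00 × 10^8 PFU/mL / 1174.2 = 2.56 × 10^5 PFU/mL

2.56 × 10^5 PFU/mL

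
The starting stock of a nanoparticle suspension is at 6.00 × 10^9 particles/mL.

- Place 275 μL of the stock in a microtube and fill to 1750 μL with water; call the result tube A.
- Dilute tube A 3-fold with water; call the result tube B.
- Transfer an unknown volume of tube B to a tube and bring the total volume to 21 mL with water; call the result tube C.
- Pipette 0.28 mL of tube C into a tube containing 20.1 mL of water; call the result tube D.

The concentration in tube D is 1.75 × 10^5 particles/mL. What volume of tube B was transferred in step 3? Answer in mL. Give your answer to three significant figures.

0.851 mL

Step 1: 275 μL brought to 1750 μL → factor 1750/275 = 6.3636
Step 2: 3-fold → factor 3
Step 3: v brought to 21 mL → factor = 21 mL/v
Step 4: 0.28 mL + 20.1 mL = 20.38 mL total → factor 20.38/0.28 = 72.786
Product of known-step factors = 1389.5
Overall factor = 6.00 × 10^9 particles/mL / (1.75 × 10^5 particles/mL) = 34286
Step-3 factor = 34286 / 1389.5 = 24.674
v = 21 mL / 24.674 = 0.851 mL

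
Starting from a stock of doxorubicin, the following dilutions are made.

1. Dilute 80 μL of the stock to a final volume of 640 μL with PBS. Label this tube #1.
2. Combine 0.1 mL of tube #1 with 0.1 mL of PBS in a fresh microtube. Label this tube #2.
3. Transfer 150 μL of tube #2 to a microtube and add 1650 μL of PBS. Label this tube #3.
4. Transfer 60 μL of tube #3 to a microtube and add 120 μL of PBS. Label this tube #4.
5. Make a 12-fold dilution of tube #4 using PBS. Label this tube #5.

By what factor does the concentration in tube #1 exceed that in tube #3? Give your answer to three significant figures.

24.0

Step 1: 80 μL brought to 640 μL → factor 640/80 = 8
Step 2: 0.1 mL + 0.1 mL = 0.2 mL total → factor 0.2/0.1 = 2
Step 3: 150 μL + 1650 μL = 1800 μL total → factor 1800/150 = 12
Dilution factor to tube #1 = 8; to tube #3 = 192
[tube #1]/[tube #3] = (factor to tube #3)/(factor to tube #1) = 192/8 = 24.0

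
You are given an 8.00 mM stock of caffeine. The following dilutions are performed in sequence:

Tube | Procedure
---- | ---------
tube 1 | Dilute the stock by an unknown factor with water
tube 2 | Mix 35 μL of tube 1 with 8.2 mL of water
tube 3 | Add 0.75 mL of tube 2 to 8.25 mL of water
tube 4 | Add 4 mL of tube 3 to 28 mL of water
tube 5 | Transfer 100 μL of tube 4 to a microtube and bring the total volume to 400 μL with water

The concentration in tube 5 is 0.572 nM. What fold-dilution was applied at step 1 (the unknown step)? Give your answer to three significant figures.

Step 1: unknown factor x
Step 2: 35 μL + 8.2 mL = 8235 μL total → factor 8235/35 = 235.29
Step 3: 0.75 mL + 8.25 mL = 9 mL total → factor 9/0.75 = 12
Step 4: 4 mL + 28 mL = 32 mL total → factor 32/4 = 8
Step 5: 100 μL brought to 400 μL → factor 400/100 = 4
Product of known-step factors = 90350
Overall factor = 8.00 mM / (0.572 nM) = 1.3986 × 10^7
x = 1.3986 × 10^7 / 90350 = 155

155-fold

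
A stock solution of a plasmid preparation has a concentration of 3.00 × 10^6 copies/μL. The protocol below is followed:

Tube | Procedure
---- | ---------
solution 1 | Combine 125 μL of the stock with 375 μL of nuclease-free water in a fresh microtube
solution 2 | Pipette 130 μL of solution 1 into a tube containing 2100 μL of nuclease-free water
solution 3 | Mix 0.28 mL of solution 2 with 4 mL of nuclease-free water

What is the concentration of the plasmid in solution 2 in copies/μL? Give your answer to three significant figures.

4.37 × 10^4 copies/μL

Step 1: 125 μL + 375 μL = 500 μL total → factor 500/125 = 4
Step 2: 130 μL + 2100 μL = 2230 μL total → factor 2230/130 = 17.154
Dilution factor through solution 2 = 4 × 17.154 = 68.615
[solution 2] = 3.00 × 10^6 copies/μL / 68.615 = 4.37 × 10^4 copies/μL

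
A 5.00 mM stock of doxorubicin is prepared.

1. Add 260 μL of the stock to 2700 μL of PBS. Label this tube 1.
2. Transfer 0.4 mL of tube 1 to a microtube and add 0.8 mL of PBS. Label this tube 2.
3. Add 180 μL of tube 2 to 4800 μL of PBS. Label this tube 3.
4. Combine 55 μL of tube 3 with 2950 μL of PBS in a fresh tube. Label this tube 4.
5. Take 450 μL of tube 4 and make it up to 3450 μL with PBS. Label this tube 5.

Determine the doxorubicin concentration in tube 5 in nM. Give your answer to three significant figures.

Step 1: 260 μL + 2700 μL = 2960 μL total → factor 2960/260 = 11.385
Step 2: 0.4 mL + 0.8 mL = 1.2 mL total → factor 1.2/0.4 = 3
Step 3: 180 μL + 4800 μL = 4980 μL total → factor 4980/180 = 27.667
Step 4: 55 μL + 2950 μL = 3005 μL total → factor 3005/55 = 54.636
Step 5: 450 μL brought to 3450 μL → factor 3450/450 = 7.6667
Overall dilution factor = 11.385 × 3 × 27.667 × 54.636 × 7.6667 = 3.9581 × 10^5
Final = 5.00 mM / 3.9581 × 10^5 = 1.263 × 10^-5 mM = 12.6 nM

12.6 nM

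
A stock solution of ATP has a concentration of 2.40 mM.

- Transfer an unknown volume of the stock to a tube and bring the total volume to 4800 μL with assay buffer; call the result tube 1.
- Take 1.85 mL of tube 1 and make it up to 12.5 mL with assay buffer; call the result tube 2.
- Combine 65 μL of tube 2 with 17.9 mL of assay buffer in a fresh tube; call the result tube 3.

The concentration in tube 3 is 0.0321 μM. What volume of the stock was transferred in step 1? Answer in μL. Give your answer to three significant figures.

120 μL

Step 1: v brought to 4800 μL → factor = 4800 μL/v
Step 2: 1.85 mL brought to 12.5 mL → factor 12.5/1.85 = 6.7568
Step 3: 65 μL + 17.9 mL = 17965 μL total → factor 17965/65 = 276.38
Product of known-step factors = 1867.5
Overall factor = 2.40 mM / (0.0321 μM) = 74766
Step-1 factor = 74766 / 1867.5 = 40.036
v = 4800 μL / 40.036 = 120 μL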